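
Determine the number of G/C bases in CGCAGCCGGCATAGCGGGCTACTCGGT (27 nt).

19

Counting bases: T=4, C=9, A=4, G=10
Total G or C: 10 + 9 = 19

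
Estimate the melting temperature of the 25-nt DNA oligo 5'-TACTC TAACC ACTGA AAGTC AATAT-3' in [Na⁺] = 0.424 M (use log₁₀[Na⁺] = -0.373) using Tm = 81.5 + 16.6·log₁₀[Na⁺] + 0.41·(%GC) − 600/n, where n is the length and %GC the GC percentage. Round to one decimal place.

64.4°C

Length n = 25. Scanning the sequence gives G=2, C=6, T=7, A=10.
G+C = 8, so %GC = 8/25 × 100 = 32%
Salt term: 16.6 × (-0.373) = -6.192
GC term: 0.41 × 32 = 13.12; length term: −600/25 = −24
Tm = 81.5 + (-6.192) + 13.12 − 24 = 64.428 → 64.4°C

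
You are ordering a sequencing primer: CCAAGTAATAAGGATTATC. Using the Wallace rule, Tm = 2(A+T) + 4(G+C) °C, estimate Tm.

50°C

Scanning the sequence gives G=3, T=5, C=3, A=8.
So N_AT = 13 and N_GC = 6.
Tm = 2(13) + 4(6) = 26 + 24 = 50°C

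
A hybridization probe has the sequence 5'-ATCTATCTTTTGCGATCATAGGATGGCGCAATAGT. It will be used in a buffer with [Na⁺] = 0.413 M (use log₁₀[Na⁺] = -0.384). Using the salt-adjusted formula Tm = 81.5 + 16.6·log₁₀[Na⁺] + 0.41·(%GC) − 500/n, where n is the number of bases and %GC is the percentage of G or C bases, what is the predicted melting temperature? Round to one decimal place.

77.2°C

Length n = 35. Base counts: G=8, A=9, C=6, T=12
G+C = 14, so %GC = 14/35 × 100 = 40%
Salt term: 16.6 × (-0.384) = -6.374
GC term: 0.41 × 40 = 16.4; length term: −500/35 = −14.286
Tm = 81.5 + (-6.374) + 16.4 − 14.286 = 77.24 → 77.2°C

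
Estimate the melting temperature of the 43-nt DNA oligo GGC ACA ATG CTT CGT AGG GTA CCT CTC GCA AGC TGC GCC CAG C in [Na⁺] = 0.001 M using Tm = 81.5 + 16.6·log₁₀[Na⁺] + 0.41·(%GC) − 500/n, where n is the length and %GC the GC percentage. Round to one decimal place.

Length n = 43. Base counts: T=8, A=8, C=15, G=12
G+C = 27, so %GC = 27/43 × 100 = 62.791%
Salt term: 16.6 × (-3) = -49.8
GC term: 0.41 × 62.791 = 25.744; length term: −500/43 = −11.628
Tm = 81.5 + (-49.8) + 25.744 − 11.628 = 45.816 → 45.8°C

45.8°C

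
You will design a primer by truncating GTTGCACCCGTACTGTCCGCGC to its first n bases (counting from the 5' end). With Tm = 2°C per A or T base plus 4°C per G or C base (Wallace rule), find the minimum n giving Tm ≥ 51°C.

First 16 bases: GTTGCACCCGTACTGT → Tm = 50°C (< 51°C)
First 17 bases: GTTGCACCCGTACTGTC → Tm = 54°C (≥ 51°C)
Since every base adds ≥2°C, Tm only increases with n, so the threshold is first crossed at n = 17.

n = 17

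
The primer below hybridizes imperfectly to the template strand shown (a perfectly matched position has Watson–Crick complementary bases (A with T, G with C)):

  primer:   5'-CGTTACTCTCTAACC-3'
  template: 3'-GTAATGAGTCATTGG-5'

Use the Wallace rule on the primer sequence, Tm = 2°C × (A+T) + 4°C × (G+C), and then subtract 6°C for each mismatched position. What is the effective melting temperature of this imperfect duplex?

Primer base counts: A=3, T=5, G=1, C=6 → A+T=8, G+C=7
Perfect-match Tm = 2(8) + 4(7) = 16 + 28 = 44°C
Mismatches (positions where the bases are not complementary): 3 (at positions 2, 9, 10)
Effective Tm = 44 − 3×6 = 44 − 18 = 26°C

26°C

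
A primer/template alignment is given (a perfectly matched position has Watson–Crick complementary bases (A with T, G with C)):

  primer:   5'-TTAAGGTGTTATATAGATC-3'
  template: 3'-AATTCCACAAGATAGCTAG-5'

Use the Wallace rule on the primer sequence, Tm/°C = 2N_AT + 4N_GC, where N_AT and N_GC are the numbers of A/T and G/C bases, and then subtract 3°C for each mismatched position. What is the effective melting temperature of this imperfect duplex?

42°C

Primer base counts: A=6, T=8, G=4, C=1 → A+T=14, G+C=5
Perfect-match Tm = 2(14) + 4(5) = 28 + 20 = 48°C
Mismatches (positions where the bases are not complementary): 2 (at positions 11, 15)
Effective Tm = 48 − 2×3 = 48 − 6 = 42°C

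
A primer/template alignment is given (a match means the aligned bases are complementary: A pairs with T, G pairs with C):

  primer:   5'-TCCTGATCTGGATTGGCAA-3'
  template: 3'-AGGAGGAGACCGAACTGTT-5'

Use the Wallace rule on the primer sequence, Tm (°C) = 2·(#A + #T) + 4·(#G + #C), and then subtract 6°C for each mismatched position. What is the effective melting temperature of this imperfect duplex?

Primer base counts: A=4, T=6, G=5, C=4 → A+T=10, G+C=9
Perfect-match Tm = 2(10) + 4(9) = 20 + 36 = 56°C
Mismatches (positions where the bases are not complementary): 4 (at positions 5, 6, 12, 16)
Effective Tm = 56 − 4×6 = 56 − 24 = 32°C

32°C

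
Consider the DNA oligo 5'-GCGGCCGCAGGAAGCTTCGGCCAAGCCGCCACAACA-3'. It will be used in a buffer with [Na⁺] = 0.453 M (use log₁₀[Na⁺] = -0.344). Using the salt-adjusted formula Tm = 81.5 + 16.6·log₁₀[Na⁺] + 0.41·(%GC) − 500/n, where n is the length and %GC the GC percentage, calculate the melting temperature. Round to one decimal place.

90.4°C

Length n = 36. Counting bases: G=11, A=9, C=14, T=2
G+C = 25, so %GC = 25/36 × 100 = 69.444%
Salt term: 16.6 × (-0.344) = -5.71
GC term: 0.41 × 69.444 = 28.472; length term: −500/36 = −13.889
Tm = 81.5 + (-5.71) + 28.472 − 13.889 = 90.373 → 90.4°C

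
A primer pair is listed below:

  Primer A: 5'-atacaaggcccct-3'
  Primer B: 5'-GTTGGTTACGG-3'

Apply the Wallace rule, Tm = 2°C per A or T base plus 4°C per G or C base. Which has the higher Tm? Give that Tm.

Primer A: A+T=6, G+C=7 → Tm = 2(6)+4(7) = 40°C
Primer B: A+T=5, G+C=6 → Tm = 2(5)+4(6) = 34°C
40°C vs 34°C → primer A is higher.

Primer A, 40°C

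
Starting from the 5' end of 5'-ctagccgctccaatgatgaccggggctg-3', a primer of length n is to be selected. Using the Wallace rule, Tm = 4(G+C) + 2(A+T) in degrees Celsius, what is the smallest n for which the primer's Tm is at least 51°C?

n = 17

First 16 bases: CTAGCCGCTCCAATGA → Tm = 50°C (< 51°C)
First 17 bases: CTAGCCGCTCCAATGAT → Tm = 52°C (≥ 51°C)
Since every base adds ≥2°C, Tm only increases with n, so the threshold is first crossed at n = 17.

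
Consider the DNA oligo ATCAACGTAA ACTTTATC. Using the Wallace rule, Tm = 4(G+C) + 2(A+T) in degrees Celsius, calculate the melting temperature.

T=6, G=1, A=7, C=4
A+T = 13, G+C = 5
Tm = 4·5 + 2·13 = 20 + 26 = 46°C

46°C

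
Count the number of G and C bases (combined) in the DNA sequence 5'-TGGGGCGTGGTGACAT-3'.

10

Base counts: A=2, G=8, T=4, C=2
G+C = 8 + 2 = 10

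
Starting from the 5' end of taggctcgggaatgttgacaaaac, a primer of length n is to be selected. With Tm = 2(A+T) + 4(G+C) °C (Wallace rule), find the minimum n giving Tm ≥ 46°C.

n = 15

First 14 bases: TAGGCTCGGGAATG → Tm = 44°C (< 46°C)
First 15 bases: TAGGCTCGGGAATGT → Tm = 46°C (≥ 46°C)
Since every base adds ≥2°C, Tm only increases with n, so the threshold is first crossed at n = 15.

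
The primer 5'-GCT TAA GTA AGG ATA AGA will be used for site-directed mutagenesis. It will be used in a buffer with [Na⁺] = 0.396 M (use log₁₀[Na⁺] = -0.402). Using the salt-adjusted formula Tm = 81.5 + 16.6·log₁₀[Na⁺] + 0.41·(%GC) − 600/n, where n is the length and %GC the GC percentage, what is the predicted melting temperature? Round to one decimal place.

55.2°C

Length n = 18. Counting bases: G=5, C=1, T=4, A=8
G+C = 6, so %GC = 6/18 × 100 = 33.333%
Salt term: 16.6 × (-0.402) = -6.673
GC term: 0.41 × 33.333 = 13.667; length term: −600/18 = −33.333
Tm = 81.5 + (-6.673) + 13.667 − 33.333 = 55.161 → 55.2°C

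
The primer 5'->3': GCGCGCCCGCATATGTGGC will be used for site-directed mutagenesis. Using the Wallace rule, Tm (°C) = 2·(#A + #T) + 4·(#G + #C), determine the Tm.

A=2, G=7, C=7, T=3
AT pairs contribute 5, GC pairs contribute 14.
Tm = 2×5 + 4×14 = 66°C

66°C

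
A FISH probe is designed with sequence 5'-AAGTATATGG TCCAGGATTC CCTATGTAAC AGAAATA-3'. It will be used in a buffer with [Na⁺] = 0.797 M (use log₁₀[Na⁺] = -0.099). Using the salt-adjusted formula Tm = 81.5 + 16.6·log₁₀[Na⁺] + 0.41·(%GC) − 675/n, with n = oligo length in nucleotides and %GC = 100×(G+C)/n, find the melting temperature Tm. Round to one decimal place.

76.0°C

Length n = 37. Scanning the sequence gives T=10, A=14, C=6, G=7.
G+C = 13, so %GC = 13/37 × 100 = 35.135%
Salt term: 16.6 × (-0.099) = -1.643
GC term: 0.41 × 35.135 = 14.405; length term: −675/37 = −18.243
Tm = 81.5 + (-1.643) + 14.405 − 18.243 = 76.019 → 76.0°C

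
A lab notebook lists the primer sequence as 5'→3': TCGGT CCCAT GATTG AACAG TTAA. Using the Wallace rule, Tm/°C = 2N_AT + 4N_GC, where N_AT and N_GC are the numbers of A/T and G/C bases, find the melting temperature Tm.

Scanning the sequence gives A=7, C=5, T=7, G=5.
So N_AT = 14 and N_GC = 10.
Tm = 2(14) + 4(10) = 28 + 40 = 68°C

68°C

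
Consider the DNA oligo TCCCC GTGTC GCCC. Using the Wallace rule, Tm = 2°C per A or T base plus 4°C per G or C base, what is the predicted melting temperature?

50°C

Scanning the sequence gives A=0, T=3, C=8, G=3.
A+T = 3, G+C = 11
Tm = 2(3) + 4(11) = 6 + 44 = 50°C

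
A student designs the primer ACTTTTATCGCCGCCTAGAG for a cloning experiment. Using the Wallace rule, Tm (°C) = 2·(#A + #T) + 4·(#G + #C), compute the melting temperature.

Scanning the sequence gives A=4, C=6, T=6, G=4.
So N_AT = 10 and N_GC = 10.
Tm = 2×10 + 4×10 = 60°C

60°C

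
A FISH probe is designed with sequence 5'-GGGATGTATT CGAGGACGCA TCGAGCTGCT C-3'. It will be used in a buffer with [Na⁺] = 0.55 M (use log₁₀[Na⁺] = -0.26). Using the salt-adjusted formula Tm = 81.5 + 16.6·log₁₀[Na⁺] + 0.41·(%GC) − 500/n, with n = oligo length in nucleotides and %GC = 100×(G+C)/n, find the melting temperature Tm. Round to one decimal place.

84.9°C

Length n = 31. Scanning the sequence gives T=7, G=11, C=7, A=6.
G+C = 18, so %GC = 18/31 × 100 = 58.065%
Salt term: 16.6 × (-0.26) = -4.316
GC term: 0.41 × 58.065 = 23.807; length term: −500/31 = −16.129
Tm = 81.5 + (-4.316) + 23.807 − 16.129 = 84.862 → 84.9°C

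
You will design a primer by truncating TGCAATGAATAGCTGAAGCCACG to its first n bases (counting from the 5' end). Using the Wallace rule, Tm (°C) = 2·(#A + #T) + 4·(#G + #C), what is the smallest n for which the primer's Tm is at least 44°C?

n = 16

First 15 bases: TGCAATGAATAGCTG → Tm = 42°C (< 44°C)
First 16 bases: TGCAATGAATAGCTGA → Tm = 44°C (≥ 44°C)
Each additional base adds 2°C (A/T) or 4°C (G/C), so Tm is non-decreasing in n; n = 16 is the first length to reach 44°C.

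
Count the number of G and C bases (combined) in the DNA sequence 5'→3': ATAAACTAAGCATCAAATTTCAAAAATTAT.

5

Counting bases: T=9, C=4, G=1, A=16
Total G or C: 1 + 4 = 5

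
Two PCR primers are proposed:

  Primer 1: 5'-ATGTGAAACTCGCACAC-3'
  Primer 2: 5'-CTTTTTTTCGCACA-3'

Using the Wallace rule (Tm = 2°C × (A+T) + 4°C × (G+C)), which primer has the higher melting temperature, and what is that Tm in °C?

Primer 1, 50°C

Primer 1: A+T=9, G+C=8 → Tm = 2(9)+4(8) = 50°C
Primer 2: A+T=9, G+C=5 → Tm = 2(9)+4(5) = 38°C
50°C vs 38°C → primer 1 is higher.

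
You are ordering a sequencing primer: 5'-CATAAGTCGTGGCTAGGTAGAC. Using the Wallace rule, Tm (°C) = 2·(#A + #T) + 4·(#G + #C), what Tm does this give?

66°C

Counting bases: G=7, A=6, C=4, T=5
A+T = 11, G+C = 11
Tm = 2(11) + 4(11) = 22 + 44 = 66°C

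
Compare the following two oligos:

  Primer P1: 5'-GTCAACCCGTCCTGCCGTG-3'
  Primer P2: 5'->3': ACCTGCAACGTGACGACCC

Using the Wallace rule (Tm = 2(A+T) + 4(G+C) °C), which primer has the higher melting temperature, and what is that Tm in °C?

Primer P1, 64°C

Primer P1: A+T=6, G+C=13 → Tm = 2(6)+4(13) = 64°C
Primer P2: A+T=7, G+C=12 → Tm = 2(7)+4(12) = 62°C
64°C vs 62°C → primer P1 is higher.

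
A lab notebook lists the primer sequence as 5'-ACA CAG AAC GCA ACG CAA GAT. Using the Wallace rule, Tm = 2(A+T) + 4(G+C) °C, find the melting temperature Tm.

62°C

Counting bases: A=10, C=6, T=1, G=4
A+T = 11, G+C = 10
Tm = 4·10 + 2·11 = 40 + 22 = 62°C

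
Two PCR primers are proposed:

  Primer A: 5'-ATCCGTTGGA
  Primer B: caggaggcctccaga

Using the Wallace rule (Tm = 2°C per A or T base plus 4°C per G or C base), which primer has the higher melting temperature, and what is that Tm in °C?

Primer A: A+T=5, G+C=5 → Tm = 2(5)+4(5) = 30°C
Primer B: A+T=5, G+C=10 → Tm = 2(5)+4(10) = 50°C
30°C vs 50°C → primer B is higher.

Primer B, 50°C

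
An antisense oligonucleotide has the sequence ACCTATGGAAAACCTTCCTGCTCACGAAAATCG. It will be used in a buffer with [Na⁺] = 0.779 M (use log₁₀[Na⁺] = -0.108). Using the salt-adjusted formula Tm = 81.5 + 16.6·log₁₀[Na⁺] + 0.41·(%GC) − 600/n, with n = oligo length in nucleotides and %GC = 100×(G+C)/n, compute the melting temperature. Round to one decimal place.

Length n = 33. Scanning the sequence gives T=7, G=5, A=11, C=10.
G+C = 15, so %GC = 15/33 × 100 = 45.455%
Salt term: 16.6 × (-0.108) = -1.793
GC term: 0.41 × 45.455 = 18.637; length term: −600/33 = −18.182
Tm = 81.5 + (-1.793) + 18.637 − 18.182 = 80.162 → 80.2°C

80.2°C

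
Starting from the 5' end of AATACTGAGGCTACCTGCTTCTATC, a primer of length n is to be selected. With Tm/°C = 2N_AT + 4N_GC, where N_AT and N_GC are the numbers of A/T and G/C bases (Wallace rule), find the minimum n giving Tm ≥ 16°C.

First 6 bases: AATACT → Tm = 14°C (< 16°C)
First 7 bases: AATACTG → Tm = 18°C (≥ 16°C)
Since every base adds ≥2°C, Tm only increases with n, so the threshold is first crossed at n = 7.

n = 7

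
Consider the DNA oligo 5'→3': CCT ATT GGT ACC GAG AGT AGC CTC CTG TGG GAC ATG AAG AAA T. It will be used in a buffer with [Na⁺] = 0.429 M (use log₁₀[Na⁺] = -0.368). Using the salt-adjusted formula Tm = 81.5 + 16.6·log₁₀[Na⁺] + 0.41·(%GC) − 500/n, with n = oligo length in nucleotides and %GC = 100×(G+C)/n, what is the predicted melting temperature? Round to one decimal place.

Length n = 43. C=9, A=12, T=10, G=12
G+C = 21, so %GC = 21/43 × 100 = 48.837%
Salt term: 16.6 × (-0.368) = -6.109
GC term: 0.41 × 48.837 = 20.023; length term: −500/43 = −11.628
Tm = 81.5 + (-6.109) + 20.023 − 11.628 = 83.786 → 83.8°C

83.8°C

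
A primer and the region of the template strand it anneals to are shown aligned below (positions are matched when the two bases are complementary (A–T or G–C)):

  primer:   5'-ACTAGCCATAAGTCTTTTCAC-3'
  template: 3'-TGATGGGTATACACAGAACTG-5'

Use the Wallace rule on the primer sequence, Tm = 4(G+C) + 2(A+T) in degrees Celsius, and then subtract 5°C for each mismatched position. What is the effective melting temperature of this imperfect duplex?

Primer base counts: A=6, T=7, G=2, C=6 → A+T=13, G+C=8
Perfect-match Tm = 2(13) + 4(8) = 26 + 32 = 58°C
Mismatches (positions where the bases are not complementary): 5 (at positions 5, 11, 14, 16, 19)
Effective Tm = 58 − 5×5 = 58 − 25 = 33°C

33°C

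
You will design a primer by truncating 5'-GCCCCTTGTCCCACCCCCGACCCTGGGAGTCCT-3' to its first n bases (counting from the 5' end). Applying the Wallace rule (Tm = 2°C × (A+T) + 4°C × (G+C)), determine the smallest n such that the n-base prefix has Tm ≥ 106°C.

First 30 bases: GCCCCTTGTCCCACCCCCGACCCTGGGAGT → Tm = 104°C (< 106°C)
First 31 bases: GCCCCTTGTCCCACCCCCGACCCTGGGAGTC → Tm = 108°C (≥ 106°C)
Each additional base adds 2°C (A/T) or 4°C (G/C), so Tm is non-decreasing in n; n = 31 is the first length to reach 106°C.

n = 31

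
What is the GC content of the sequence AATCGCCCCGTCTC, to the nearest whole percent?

Counting bases: G=2, T=3, C=7, A=2
G+C = 2 + 7 = 9 out of 14 bases
%GC = 9/14 × 100 = 64.29% ≈ 64%

64%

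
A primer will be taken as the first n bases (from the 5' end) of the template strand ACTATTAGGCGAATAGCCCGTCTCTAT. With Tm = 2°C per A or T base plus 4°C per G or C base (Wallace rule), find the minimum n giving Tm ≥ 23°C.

First 8 bases: ACTATTAG → Tm = 20°C (< 23°C)
First 9 bases: ACTATTAGG → Tm = 24°C (≥ 23°C)
Each additional base adds 2°C (A/T) or 4°C (G/C), so Tm is non-decreasing in n; n = 9 is the first length to reach 23°C.

n = 9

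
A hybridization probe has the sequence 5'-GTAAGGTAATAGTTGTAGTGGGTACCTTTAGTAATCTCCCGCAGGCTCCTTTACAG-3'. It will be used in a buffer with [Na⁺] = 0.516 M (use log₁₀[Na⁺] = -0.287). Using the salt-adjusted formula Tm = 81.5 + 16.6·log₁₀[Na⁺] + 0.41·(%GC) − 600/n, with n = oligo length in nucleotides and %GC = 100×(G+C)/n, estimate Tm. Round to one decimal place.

84.3°C

Length n = 56. G=14, T=18, A=13, C=11
G+C = 25, so %GC = 25/56 × 100 = 44.643%
Salt term: 16.6 × (-0.287) = -4.764
GC term: 0.41 × 44.643 = 18.304; length term: −600/56 = −10.714
Tm = 81.5 + (-4.764) + 18.304 − 10.714 = 84.326 → 84.3°C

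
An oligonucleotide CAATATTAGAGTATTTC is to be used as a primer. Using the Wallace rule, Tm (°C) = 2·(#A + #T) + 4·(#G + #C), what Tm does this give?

42°C

A=6, T=7, C=2, G=2
AT pairs contribute 13, GC pairs contribute 4.
Tm = 4·4 + 2·13 = 16 + 26 = 42°C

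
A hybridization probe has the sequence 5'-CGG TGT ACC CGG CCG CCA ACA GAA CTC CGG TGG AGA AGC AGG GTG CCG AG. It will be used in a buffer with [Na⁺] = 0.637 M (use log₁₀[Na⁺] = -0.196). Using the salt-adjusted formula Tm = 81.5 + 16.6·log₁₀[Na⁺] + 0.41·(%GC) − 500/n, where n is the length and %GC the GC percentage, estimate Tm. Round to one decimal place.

Length n = 50. Scanning the sequence gives A=11, C=15, G=19, T=5.
G+C = 34, so %GC = 34/50 × 100 = 68%
Salt term: 16.6 × (-0.196) = -3.254
GC term: 0.41 × 68 = 27.88; length term: −500/50 = −10
Tm = 81.5 + (-3.254) + 27.88 − 10 = 96.126 → 96.1°C

96.1°C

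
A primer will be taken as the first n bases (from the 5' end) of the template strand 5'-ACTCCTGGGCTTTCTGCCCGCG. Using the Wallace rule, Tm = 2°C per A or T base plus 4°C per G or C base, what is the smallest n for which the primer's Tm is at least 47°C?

First 15 bases: ACTCCTGGGCTTTCT → Tm = 46°C (< 47°C)
First 16 bases: ACTCCTGGGCTTTCTG → Tm = 50°C (≥ 47°C)
Each additional base adds 2°C (A/T) or 4°C (G/C), so Tm is non-decreasing in n; n = 16 is the first length to reach 47°C.

n = 16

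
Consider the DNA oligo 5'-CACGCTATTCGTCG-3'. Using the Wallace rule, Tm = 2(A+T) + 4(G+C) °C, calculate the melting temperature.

44°C

A=2, T=4, C=5, G=3
AT pairs contribute 6, GC pairs contribute 8.
Tm = 2×6 + 4×8 = 44°C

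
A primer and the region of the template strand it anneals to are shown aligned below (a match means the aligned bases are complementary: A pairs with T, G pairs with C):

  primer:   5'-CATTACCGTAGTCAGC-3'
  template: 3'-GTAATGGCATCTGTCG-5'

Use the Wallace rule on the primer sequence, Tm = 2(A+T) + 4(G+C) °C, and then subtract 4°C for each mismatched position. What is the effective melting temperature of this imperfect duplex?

44°C

Primer base counts: A=4, T=4, G=3, C=5 → A+T=8, G+C=8
Perfect-match Tm = 2(8) + 4(8) = 16 + 32 = 48°C
Mismatches (positions where the bases are not complementary): 1 (at position 12)
Effective Tm = 48 − 1×4 = 48 − 4 = 44°C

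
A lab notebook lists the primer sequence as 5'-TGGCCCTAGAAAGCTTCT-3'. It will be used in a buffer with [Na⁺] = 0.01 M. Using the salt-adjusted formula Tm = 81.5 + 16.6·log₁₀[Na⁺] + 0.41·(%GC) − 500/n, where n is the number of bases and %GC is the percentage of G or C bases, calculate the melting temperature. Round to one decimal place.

Length n = 18. Base counts: C=5, T=5, A=4, G=4
G+C = 9, so %GC = 9/18 × 100 = 50%
Salt term: 16.6 × (-2) = -33.2
GC term: 0.41 × 50 = 20.5; length term: −500/18 = −27.778
Tm = 81.5 + (-33.2) + 20.5 − 27.778 = 41.022 → 41.0°C

41.0°C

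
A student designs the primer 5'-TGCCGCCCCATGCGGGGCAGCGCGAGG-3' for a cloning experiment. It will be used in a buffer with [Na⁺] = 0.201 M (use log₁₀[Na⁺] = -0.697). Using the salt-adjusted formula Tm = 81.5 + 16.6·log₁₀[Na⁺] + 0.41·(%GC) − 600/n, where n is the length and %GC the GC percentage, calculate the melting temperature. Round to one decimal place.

81.1°C

Length n = 27. Counting bases: A=3, T=2, G=12, C=10
G+C = 22, so %GC = 22/27 × 100 = 81.481%
Salt term: 16.6 × (-0.697) = -11.57
GC term: 0.41 × 81.481 = 33.407; length term: −600/27 = −22.222
Tm = 81.5 + (-11.57) + 33.407 − 22.222 = 81.115 → 81.1°C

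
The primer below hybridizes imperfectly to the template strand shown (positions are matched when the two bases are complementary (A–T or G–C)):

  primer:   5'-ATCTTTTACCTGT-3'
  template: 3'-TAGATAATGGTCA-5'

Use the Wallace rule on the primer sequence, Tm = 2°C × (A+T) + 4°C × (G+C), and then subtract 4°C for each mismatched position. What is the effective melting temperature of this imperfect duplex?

26°C

Primer base counts: A=2, T=7, G=1, C=3 → A+T=9, G+C=4
Perfect-match Tm = 2(9) + 4(4) = 18 + 16 = 34°C
Mismatches (positions where the bases are not complementary): 2 (at positions 5, 11)
Effective Tm = 34 − 2×4 = 34 − 8 = 26°C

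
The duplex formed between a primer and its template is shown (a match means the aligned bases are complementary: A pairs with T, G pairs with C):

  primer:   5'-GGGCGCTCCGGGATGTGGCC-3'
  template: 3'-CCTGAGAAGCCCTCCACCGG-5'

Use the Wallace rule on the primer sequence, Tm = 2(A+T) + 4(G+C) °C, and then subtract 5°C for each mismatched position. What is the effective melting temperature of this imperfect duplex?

Primer base counts: A=1, T=3, G=10, C=6 → A+T=4, G+C=16
Perfect-match Tm = 2(4) + 4(16) = 8 + 64 = 72°C
Mismatches (positions where the bases are not complementary): 4 (at positions 3, 5, 8, 14)
Effective Tm = 72 − 4×5 = 72 − 20 = 52°C

52°C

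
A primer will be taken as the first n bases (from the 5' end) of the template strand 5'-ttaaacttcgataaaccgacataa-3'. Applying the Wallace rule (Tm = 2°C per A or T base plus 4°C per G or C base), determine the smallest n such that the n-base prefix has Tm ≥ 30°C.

First 11 bases: TTAAACTTCGA → Tm = 28°C (< 30°C)
First 12 bases: TTAAACTTCGAT → Tm = 30°C (≥ 30°C)
Since every base adds ≥2°C, Tm only increases with n, so the threshold is first crossed at n = 12.

n = 12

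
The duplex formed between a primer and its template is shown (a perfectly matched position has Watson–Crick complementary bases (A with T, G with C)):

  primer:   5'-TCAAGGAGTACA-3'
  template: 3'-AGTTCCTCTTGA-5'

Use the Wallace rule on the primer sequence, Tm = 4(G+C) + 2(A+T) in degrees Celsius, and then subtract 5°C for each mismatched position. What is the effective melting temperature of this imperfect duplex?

24°C

Primer base counts: A=5, T=2, G=3, C=2 → A+T=7, G+C=5
Perfect-match Tm = 2(7) + 4(5) = 14 + 20 = 34°C
Mismatches (positions where the bases are not complementary): 2 (at positions 9, 12)
Effective Tm = 34 − 2×5 = 34 − 10 = 24°C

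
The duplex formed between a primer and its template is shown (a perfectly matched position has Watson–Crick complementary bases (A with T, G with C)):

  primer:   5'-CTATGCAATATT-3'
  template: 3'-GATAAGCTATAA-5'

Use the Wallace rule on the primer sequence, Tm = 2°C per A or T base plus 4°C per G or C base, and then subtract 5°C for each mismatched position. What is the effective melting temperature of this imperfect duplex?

Primer base counts: A=4, T=5, G=1, C=2 → A+T=9, G+C=3
Perfect-match Tm = 2(9) + 4(3) = 18 + 12 = 30°C
Mismatches (positions where the bases are not complementary): 2 (at positions 5, 7)
Effective Tm = 30 − 2×5 = 30 − 10 = 20°C

20°C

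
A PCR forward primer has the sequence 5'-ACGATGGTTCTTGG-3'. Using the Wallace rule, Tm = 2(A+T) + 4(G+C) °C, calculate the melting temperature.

42°C

Base counts: G=5, A=2, T=5, C=2
So N_AT = 7 and N_GC = 7.
Tm = 2×7 + 4×7 = 42°C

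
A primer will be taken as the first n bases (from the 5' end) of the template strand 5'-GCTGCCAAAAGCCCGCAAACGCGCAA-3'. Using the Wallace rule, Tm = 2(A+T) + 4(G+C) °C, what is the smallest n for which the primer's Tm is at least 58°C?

First 17 bases: GCTGCCAAAAGCCCGCA → Tm = 56°C (< 58°C)
First 18 bases: GCTGCCAAAAGCCCGCAA → Tm = 58°C (≥ 58°C)
Each additional base adds 2°C (A/T) or 4°C (G/C), so Tm is non-decreasing in n; n = 18 is the first length to reach 58°C.

n = 18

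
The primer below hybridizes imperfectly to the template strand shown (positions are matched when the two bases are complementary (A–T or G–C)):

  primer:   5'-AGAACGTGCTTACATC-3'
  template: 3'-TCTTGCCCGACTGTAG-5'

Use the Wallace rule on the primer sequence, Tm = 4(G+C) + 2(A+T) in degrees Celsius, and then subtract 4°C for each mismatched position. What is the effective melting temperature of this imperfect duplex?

Primer base counts: A=5, T=4, G=3, C=4 → A+T=9, G+C=7
Perfect-match Tm = 2(9) + 4(7) = 18 + 28 = 46°C
Mismatches (positions where the bases are not complementary): 2 (at positions 7, 11)
Effective Tm = 46 − 2×4 = 46 − 8 = 38°C

38°C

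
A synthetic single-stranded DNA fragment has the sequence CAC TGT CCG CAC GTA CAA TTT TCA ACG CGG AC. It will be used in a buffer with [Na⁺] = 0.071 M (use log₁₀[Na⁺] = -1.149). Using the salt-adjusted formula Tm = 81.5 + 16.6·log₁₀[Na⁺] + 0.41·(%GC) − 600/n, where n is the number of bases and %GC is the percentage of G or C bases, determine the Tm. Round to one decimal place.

65.5°C

Length n = 32. Base counts: T=7, A=8, C=11, G=6
G+C = 17, so %GC = 17/32 × 100 = 53.125%
Salt term: 16.6 × (-1.149) = -19.073
GC term: 0.41 × 53.125 = 21.781; length term: −600/32 = −18.75
Tm = 81.5 + (-19.073) + 21.781 − 18.75 = 65.458 → 65.5°C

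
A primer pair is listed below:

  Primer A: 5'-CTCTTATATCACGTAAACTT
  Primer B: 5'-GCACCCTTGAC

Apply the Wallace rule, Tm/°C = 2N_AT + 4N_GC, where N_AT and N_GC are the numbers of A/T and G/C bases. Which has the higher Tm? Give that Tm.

Primer A, 52°C

Primer A: A+T=14, G+C=6 → Tm = 2(14)+4(6) = 52°C
Primer B: A+T=4, G+C=7 → Tm = 2(4)+4(7) = 36°C
52°C vs 36°C → primer A is higher.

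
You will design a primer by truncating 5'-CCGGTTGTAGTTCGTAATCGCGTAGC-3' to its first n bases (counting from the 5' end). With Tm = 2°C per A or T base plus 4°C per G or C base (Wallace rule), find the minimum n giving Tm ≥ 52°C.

First 17 bases: CCGGTTGTAGTTCGTAA → Tm = 50°C (< 52°C)
First 18 bases: CCGGTTGTAGTTCGTAAT → Tm = 52°C (≥ 52°C)
Each additional base adds 2°C (A/T) or 4°C (G/C), so Tm is non-decreasing in n; n = 18 is the first length to reach 52°C.

n = 18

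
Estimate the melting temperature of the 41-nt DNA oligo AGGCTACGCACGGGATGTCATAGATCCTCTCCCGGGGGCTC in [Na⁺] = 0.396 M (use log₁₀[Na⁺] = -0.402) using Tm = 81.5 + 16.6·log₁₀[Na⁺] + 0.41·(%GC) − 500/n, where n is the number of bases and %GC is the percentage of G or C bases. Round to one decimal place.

Length n = 41. Base counts: T=8, C=13, G=13, A=7
G+C = 26, so %GC = 26/41 × 100 = 63.415%
Salt term: 16.6 × (-0.402) = -6.673
GC term: 0.41 × 63.415 = 26; length term: −500/41 = −12.195
Tm = 81.5 + (-6.673) + 26 − 12.195 = 88.632 → 88.6°C

88.6°C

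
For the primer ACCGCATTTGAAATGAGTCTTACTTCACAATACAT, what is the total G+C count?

12

Scanning the sequence gives G=4, T=11, A=12, C=8.
Total G or C: 4 + 8 = 12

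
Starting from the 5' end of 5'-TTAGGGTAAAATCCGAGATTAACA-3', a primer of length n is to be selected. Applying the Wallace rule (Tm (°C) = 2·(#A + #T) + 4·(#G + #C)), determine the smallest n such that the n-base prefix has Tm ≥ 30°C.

First 11 bases: TTAGGGTAAAA → Tm = 28°C (< 30°C)
First 12 bases: TTAGGGTAAAAT → Tm = 30°C (≥ 30°C)
Each additional base adds 2°C (A/T) or 4°C (G/C), so Tm is non-decreasing in n; n = 12 is the first length to reach 30°C.

n = 12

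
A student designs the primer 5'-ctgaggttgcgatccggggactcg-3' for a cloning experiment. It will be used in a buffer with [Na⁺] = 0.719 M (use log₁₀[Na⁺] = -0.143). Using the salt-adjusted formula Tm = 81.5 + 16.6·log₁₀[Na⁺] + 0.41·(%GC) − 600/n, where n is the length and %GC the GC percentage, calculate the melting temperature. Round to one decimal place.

Length n = 24. Scanning the sequence gives C=6, A=3, T=5, G=10.
G+C = 16, so %GC = 16/24 × 100 = 66.667%
Salt term: 16.6 × (-0.143) = -2.374
GC term: 0.41 × 66.667 = 27.333; length term: −600/24 = −25
Tm = 81.5 + (-2.374) + 27.333 − 25 = 81.459 → 81.5°C

81.5°C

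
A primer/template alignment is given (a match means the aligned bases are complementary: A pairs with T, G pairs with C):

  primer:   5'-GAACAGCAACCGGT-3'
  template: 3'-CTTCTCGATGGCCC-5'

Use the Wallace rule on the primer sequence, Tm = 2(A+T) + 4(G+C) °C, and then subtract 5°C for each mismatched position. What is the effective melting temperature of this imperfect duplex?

29°C

Primer base counts: A=5, T=1, G=4, C=4 → A+T=6, G+C=8
Perfect-match Tm = 2(6) + 4(8) = 12 + 32 = 44°C
Mismatches (positions where the bases are not complementary): 3 (at positions 4, 8, 14)
Effective Tm = 44 − 3×5 = 44 − 15 = 29°C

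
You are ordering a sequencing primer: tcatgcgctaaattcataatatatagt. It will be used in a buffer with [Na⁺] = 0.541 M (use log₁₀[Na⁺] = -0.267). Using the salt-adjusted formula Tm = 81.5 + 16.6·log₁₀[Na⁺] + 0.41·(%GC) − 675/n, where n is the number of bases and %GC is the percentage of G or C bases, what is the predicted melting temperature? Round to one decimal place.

Length n = 27. Base counts: C=4, T=10, A=10, G=3
G+C = 7, so %GC = 7/27 × 100 = 25.926%
Salt term: 16.6 × (-0.267) = -4.432
GC term: 0.41 × 25.926 = 10.63; length term: −675/27 = −25
Tm = 81.5 + (-4.432) + 10.63 − 25 = 62.698 → 62.7°C

62.7°C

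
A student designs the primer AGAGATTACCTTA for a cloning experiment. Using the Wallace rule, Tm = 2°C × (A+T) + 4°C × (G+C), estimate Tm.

Counting bases: C=2, G=2, T=4, A=5
So N_AT = 9 and N_GC = 4.
Tm = 4·4 + 2·9 = 16 + 18 = 34°C

34°C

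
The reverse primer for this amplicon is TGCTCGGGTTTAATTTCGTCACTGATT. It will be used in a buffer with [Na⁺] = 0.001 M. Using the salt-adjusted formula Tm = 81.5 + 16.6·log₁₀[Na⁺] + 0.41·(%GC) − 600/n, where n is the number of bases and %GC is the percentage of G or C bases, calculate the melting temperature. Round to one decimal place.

Length n = 27. Base counts: T=12, G=6, C=5, A=4
G+C = 11, so %GC = 11/27 × 100 = 40.741%
Salt term: 16.6 × (-3) = -49.8
GC term: 0.41 × 40.741 = 16.704; length term: −600/27 = −22.222
Tm = 81.5 + (-49.8) + 16.704 − 22.222 = 26.182 → 26.2°C

26.2°C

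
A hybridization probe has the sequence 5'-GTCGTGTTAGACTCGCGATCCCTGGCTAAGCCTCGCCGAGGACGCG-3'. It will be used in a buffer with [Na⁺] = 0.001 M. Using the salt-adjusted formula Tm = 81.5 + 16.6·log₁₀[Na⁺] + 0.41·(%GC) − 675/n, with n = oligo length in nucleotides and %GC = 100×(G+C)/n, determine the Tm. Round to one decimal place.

43.8°C

Length n = 46. Scanning the sequence gives G=15, C=15, A=7, T=9.
G+C = 30, so %GC = 30/46 × 100 = 65.217%
Salt term: 16.6 × (-3) = -49.8
GC term: 0.41 × 65.217 = 26.739; length term: −675/46 = −14.674
Tm = 81.5 + (-49.8) + 26.739 − 14.674 = 43.765 → 43.8°C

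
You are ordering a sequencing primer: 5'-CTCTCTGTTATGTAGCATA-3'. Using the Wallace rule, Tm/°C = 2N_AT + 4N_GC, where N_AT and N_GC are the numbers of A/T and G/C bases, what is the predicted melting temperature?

52°C

Base counts: T=8, C=4, A=4, G=3
AT pairs contribute 12, GC pairs contribute 7.
Tm = 2×12 + 4×7 = 52°C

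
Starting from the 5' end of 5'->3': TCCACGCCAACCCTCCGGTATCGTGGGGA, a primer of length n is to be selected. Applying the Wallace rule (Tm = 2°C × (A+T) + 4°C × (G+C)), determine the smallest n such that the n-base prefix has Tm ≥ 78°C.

First 23 bases: TCCACGCCAACCCTCCGGTATCG → Tm = 76°C (< 78°C)
First 24 bases: TCCACGCCAACCCTCCGGTATCGT → Tm = 78°C (≥ 78°C)
Each additional base adds 2°C (A/T) or 4°C (G/C), so Tm is non-decreasing in n; n = 24 is the first length to reach 78°C.

n = 24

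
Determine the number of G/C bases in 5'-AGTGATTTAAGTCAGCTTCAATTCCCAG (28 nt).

11

Base counts: G=5, C=6, A=8, T=9
Total G or C: 5 + 6 = 11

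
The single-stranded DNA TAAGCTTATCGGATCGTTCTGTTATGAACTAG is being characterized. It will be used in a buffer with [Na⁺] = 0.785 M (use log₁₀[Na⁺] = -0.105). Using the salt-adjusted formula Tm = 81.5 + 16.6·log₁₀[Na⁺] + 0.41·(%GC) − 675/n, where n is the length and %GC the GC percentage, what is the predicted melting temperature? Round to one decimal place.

Length n = 32. Counting bases: G=7, C=5, T=12, A=8
G+C = 12, so %GC = 12/32 × 100 = 37.5%
Salt term: 16.6 × (-0.105) = -1.743
GC term: 0.41 × 37.5 = 15.375; length term: −675/32 = −21.094
Tm = 81.5 + (-1.743) + 15.375 − 21.094 = 74.038 → 74.0°C

74.0°C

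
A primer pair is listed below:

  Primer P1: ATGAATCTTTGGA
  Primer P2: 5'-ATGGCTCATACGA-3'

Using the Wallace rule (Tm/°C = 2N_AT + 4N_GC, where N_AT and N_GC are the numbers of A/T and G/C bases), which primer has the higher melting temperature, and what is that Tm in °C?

Primer P2, 38°C

Primer P1: A+T=9, G+C=4 → Tm = 2(9)+4(4) = 34°C
Primer P2: A+T=7, G+C=6 → Tm = 2(7)+4(6) = 38°C
34°C vs 38°C → primer P2 is higher.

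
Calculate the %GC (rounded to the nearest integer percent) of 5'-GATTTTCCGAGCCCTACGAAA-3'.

G=4, C=6, T=5, A=6
G+C = 4 + 6 = 10 out of 21 bases
%GC = 10/21 × 100 = 47.62% ≈ 48%

48%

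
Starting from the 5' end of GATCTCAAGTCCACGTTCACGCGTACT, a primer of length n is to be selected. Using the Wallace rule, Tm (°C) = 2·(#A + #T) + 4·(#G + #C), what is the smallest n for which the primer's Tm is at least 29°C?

First 10 bases: GATCTCAAGT → Tm = 28°C (< 29°C)
First 11 bases: GATCTCAAGTC → Tm = 32°C (≥ 29°C)
Since every base adds ≥2°C, Tm only increases with n, so the threshold is first crossed at n = 11.

n = 11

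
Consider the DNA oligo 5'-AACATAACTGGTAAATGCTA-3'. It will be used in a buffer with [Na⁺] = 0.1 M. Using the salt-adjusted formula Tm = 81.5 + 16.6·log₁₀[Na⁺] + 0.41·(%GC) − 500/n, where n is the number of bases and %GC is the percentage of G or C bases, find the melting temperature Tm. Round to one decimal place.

Length n = 20. Base counts: G=3, C=3, T=5, A=9
G+C = 6, so %GC = 6/20 × 100 = 30%
Salt term: 16.6 × (-1) = -16.6
GC term: 0.41 × 30 = 12.3; length term: −500/20 = −25
Tm = 81.5 + (-16.6) + 12.3 − 25 = 52.2 → 52.2°C

52.2°C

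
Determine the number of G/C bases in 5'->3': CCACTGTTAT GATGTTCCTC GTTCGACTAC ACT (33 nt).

15

Counting bases: G=5, A=6, T=12, C=10
G+C = 5 + 10 = 15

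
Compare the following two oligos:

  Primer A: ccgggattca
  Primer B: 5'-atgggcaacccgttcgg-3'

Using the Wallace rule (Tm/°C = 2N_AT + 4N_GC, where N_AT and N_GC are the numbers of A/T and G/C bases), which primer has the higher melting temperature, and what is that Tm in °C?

Primer A: A+T=4, G+C=6 → Tm = 2(4)+4(6) = 32°C
Primer B: A+T=6, G+C=11 → Tm = 2(6)+4(11) = 56°C
32°C vs 56°C → primer B is higher.

Primer B, 56°C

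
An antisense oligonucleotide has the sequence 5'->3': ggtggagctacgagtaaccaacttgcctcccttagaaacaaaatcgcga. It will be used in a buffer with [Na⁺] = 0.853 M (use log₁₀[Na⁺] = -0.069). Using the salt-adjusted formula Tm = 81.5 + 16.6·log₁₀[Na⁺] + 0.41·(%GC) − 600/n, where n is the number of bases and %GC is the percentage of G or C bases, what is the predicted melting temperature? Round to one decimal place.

88.2°C

Length n = 49. Scanning the sequence gives A=16, C=13, T=9, G=11.
G+C = 24, so %GC = 24/49 × 100 = 48.98%
Salt term: 16.6 × (-0.069) = -1.145
GC term: 0.41 × 48.98 = 20.082; length term: −600/49 = −12.245
Tm = 81.5 + (-1.145) + 20.082 − 12.245 = 88.192 → 88.2°C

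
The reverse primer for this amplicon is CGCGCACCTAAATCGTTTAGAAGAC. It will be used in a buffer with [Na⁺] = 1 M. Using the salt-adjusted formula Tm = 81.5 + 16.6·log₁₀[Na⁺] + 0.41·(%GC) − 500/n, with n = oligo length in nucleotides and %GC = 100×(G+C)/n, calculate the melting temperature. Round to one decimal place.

Length n = 25. Counting bases: G=5, T=5, C=7, A=8
G+C = 12, so %GC = 12/25 × 100 = 48%
Salt term: 16.6 × (0) = 0
GC term: 0.41 × 48 = 19.68; length term: −500/25 = −20
Tm = 81.5 + (0) + 19.68 − 20 = 81.18 → 81.2°C

81.2°C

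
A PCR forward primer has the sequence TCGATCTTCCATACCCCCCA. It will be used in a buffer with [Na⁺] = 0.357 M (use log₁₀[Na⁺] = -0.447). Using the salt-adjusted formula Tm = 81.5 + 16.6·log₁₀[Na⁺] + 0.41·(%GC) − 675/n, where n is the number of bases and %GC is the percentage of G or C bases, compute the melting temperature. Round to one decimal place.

62.9°C

Length n = 20. Counting bases: T=5, A=4, C=10, G=1
G+C = 11, so %GC = 11/20 × 100 = 55%
Salt term: 16.6 × (-0.447) = -7.42
GC term: 0.41 × 55 = 22.55; length term: −675/20 = −33.75
Tm = 81.5 + (-7.42) + 22.55 − 33.75 = 62.88 → 62.9°C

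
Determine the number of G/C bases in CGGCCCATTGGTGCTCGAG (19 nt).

13

C=6, G=7, A=2, T=4
G+C = 7 + 6 = 13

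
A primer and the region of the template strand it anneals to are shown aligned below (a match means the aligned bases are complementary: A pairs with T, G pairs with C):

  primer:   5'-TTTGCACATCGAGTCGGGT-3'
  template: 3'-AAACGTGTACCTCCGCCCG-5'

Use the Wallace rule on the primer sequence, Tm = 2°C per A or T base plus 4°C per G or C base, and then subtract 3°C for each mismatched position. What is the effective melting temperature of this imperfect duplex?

Primer base counts: A=3, T=6, G=6, C=4 → A+T=9, G+C=10
Perfect-match Tm = 2(9) + 4(10) = 18 + 40 = 58°C
Mismatches (positions where the bases are not complementary): 3 (at positions 10, 14, 19)
Effective Tm = 58 − 3×3 = 58 − 9 = 49°C

49°C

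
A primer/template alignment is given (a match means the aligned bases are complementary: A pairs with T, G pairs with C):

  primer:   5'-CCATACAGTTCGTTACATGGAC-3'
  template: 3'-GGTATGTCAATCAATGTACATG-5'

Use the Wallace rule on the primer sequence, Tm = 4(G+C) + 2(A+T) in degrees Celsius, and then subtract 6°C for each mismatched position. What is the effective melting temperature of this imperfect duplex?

52°C

Primer base counts: A=6, T=6, G=4, C=6 → A+T=12, G+C=10
Perfect-match Tm = 2(12) + 4(10) = 24 + 40 = 64°C
Mismatches (positions where the bases are not complementary): 2 (at positions 11, 20)
Effective Tm = 64 − 2×6 = 64 − 12 = 52°C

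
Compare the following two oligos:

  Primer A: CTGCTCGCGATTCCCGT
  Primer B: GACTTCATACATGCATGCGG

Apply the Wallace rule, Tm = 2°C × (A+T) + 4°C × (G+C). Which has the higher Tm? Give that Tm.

Primer A: A+T=6, G+C=11 → Tm = 2(6)+4(11) = 56°C
Primer B: A+T=10, G+C=10 → Tm = 2(10)+4(10) = 60°C
56°C vs 60°C → primer B is higher.

Primer B, 60°C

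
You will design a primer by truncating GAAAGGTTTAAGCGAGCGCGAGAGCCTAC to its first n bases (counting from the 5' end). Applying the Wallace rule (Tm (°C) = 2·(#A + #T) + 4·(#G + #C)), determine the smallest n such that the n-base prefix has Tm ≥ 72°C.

First 23 bases: GAAAGGTTTAAGCGAGCGCGAGA → Tm = 70°C (< 72°C)
First 24 bases: GAAAGGTTTAAGCGAGCGCGAGAG → Tm = 74°C (≥ 72°C)
Since every base adds ≥2°C, Tm only increases with n, so the threshold is first crossed at n = 24.

n = 24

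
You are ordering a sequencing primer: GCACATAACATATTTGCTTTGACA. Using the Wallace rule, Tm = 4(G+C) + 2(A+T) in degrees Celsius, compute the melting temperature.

Counting bases: C=5, A=8, G=3, T=8
AT pairs contribute 16, GC pairs contribute 8.
Tm = 4·8 + 2·16 = 32 + 32 = 64°C

64°C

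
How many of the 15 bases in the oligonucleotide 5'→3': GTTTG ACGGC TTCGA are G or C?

8

G=5, C=3, A=2, T=5
Total G or C: 5 + 3 = 8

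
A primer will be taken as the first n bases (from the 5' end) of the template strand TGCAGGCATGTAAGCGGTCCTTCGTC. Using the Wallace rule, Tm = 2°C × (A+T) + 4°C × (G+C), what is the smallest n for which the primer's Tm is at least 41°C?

First 13 bases: TGCAGGCATGTAA → Tm = 38°C (< 41°C)
First 14 bases: TGCAGGCATGTAAG → Tm = 42°C (≥ 41°C)
Since every base adds ≥2°C, Tm only increases with n, so the threshold is first crossed at n = 14.

n = 14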